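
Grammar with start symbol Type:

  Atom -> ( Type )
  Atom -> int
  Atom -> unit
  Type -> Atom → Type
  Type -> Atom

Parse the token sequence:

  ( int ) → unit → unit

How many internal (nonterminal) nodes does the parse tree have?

[Type [Atom ( [Type [Atom int]] )] → [Type [Atom unit] → [Type [Atom unit]]]]

8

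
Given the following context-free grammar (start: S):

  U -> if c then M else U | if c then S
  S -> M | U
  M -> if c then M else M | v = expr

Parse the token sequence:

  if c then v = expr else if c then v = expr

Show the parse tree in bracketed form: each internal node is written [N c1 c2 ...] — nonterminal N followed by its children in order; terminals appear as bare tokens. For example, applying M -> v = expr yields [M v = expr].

S
U
if c then M else U
if c then v = expr else U
if c then v = expr else if c then S
if c then v = expr else if c then M
if c then v = expr else if c then v = expr

[S [U if c then [M v = expr] else [U if c then [S [M v = expr]]]]]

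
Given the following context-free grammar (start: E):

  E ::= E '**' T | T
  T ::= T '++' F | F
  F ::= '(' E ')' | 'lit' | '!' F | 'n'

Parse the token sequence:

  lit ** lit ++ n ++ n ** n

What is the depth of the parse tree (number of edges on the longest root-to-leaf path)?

6

[E [E [E [T [F lit]]] ** [T [T [T [F lit]] ++ [F n]] ++ [F n]]] ** [T [F n]]]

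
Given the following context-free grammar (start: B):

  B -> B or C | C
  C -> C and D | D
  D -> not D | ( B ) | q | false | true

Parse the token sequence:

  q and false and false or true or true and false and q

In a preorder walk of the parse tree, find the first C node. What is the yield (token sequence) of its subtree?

q and false and false

[B [B [B [C [C [C [D q]] and [D false]] and [D false]]] or [C [D true]]] or [C [C [C [D true]] and [D false]] and [D q]]]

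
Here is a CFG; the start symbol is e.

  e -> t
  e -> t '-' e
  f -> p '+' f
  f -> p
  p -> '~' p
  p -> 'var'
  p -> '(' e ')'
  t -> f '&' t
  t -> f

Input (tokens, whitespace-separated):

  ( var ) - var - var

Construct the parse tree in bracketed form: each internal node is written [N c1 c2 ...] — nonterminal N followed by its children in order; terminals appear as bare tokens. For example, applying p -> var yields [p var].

e
t - e
f - e
p - e
( e ) - e
( t ) - e
( f ) - e
( p ) - e
( var ) - e
( var ) - t - e
( var ) - f - e
( var ) - p - e
( var ) - var - e
( var ) - var - t
( var ) - var - f
( var ) - var - p
( var ) - var - var

[e [t [f [p ( [e [t [f [p var]]]] )]]] - [e [t [f [p var]]] - [e [t [f [p var]]]]]]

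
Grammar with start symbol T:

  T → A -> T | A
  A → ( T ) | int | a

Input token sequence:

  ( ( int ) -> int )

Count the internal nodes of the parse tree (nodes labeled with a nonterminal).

8

[T [A ( [T [A ( [T [A int]] )] -> [T [A int]]] )]]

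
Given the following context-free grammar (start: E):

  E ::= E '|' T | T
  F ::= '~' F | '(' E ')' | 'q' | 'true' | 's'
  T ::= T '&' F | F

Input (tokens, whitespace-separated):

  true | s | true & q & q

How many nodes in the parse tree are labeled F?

[E [E [E [T [F true]]] | [T [F s]]] | [T [T [T [F true]] & [F q]] & [F q]]]

5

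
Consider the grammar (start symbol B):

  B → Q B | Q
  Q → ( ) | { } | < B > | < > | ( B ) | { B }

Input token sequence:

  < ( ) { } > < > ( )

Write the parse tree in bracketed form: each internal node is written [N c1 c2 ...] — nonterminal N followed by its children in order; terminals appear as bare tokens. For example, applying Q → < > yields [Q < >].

B
Q B
< B > B
< Q B > B
< ( ) B > B
< ( ) Q > B
< ( ) { } > B
< ( ) { } > Q B
< ( ) { } > < > B
< ( ) { } > < > Q
< ( ) { } > < > ( )

[B [Q < [B [Q ( )] [B [Q { }]]] >] [B [Q < >] [B [Q ( )]]]]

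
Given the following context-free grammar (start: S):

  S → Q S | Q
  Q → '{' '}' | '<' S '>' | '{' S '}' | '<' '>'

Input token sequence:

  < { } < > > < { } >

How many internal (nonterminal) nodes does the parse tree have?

[S [Q < [S [Q { }] [S [Q < >]]] >] [S [Q < [S [Q { }]] >]]]

10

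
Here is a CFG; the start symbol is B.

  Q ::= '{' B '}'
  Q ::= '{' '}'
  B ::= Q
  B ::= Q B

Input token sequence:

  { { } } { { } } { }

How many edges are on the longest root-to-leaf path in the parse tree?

5

[B [Q { [B [Q { }]] }] [B [Q { [B [Q { }]] }] [B [Q { }]]]]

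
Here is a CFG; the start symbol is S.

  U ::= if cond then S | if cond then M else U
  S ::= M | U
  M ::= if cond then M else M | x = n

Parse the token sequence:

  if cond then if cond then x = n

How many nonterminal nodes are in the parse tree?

6

[S [U if cond then [S [U if cond then [S [M x = n]]]]]]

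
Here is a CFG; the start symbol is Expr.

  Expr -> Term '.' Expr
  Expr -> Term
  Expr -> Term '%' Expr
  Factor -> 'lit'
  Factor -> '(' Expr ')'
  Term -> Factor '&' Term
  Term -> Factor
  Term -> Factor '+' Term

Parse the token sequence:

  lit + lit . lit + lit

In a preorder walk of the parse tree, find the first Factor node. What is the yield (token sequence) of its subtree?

[Expr [Term [Factor lit] + [Term [Factor lit]]] . [Expr [Term [Factor lit] + [Term [Factor lit]]]]]

lit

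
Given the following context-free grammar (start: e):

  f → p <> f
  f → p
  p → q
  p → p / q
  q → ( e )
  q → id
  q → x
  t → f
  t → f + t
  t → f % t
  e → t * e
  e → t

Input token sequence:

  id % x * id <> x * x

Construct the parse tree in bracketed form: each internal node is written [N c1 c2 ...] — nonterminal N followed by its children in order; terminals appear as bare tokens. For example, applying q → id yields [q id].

e
t * e
f % t * e
p % t * e
q % t * e
id % t * e
id % f * e
id % p * e
id % q * e
id % x * e
id % x * t * e
id % x * f * e
id % x * p <> f * e
id % x * q <> f * e
id % x * id <> f * e
id % x * id <> p * e
id % x * id <> q * e
id % x * id <> x * e
id % x * id <> x * t
id % x * id <> x * f
id % x * id <> x * p
id % x * id <> x * q
id % x * id <> x * x

[e [t [f [p [q id]]] % [t [f [p [q x]]]]] * [e [t [f [p [q id]] <> [f [p [q x]]]]] * [e [t [f [p [q x]]]]]]]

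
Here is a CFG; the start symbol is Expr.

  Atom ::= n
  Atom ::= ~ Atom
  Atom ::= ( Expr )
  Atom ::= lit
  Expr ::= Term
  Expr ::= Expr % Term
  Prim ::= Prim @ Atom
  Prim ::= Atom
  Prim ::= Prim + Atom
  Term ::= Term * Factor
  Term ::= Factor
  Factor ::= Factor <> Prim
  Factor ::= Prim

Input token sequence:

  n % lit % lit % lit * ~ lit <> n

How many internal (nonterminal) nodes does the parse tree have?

[Expr [Expr [Expr [Expr [Term [Factor [Prim [Atom n]]]]] % [Term [Factor [Prim [Atom lit]]]]] % [Term [Factor [Prim [Atom lit]]]]] % [Term [Term [Factor [Prim [Atom lit]]]] * [Factor [Factor [Prim [Atom ~ [Atom lit]]]] <> [Prim [Atom n]]]]]

28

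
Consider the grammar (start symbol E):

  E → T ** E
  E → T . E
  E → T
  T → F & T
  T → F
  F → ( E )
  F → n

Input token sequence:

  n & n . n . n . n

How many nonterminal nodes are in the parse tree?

[E [T [F n] & [T [F n]]] . [E [T [F n]] . [E [T [F n]] . [E [T [F n]]]]]]

14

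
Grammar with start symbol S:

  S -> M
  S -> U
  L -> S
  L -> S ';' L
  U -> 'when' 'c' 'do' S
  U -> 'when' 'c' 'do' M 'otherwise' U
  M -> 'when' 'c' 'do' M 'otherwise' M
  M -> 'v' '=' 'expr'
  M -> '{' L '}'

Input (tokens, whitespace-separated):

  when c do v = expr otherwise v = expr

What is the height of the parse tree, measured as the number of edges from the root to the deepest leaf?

3

[S [M when c do [M v = expr] otherwise [M v = expr]]]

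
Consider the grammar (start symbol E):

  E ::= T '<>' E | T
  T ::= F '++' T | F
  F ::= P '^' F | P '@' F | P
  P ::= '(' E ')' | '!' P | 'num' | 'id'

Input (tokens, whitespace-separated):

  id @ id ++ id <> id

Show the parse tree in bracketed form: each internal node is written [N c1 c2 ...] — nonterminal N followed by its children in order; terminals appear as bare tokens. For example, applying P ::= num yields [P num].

E
T <> E
F ++ T <> E
P @ F ++ T <> E
id @ F ++ T <> E
id @ P ++ T <> E
id @ id ++ T <> E
id @ id ++ F <> E
id @ id ++ P <> E
id @ id ++ id <> E
id @ id ++ id <> T
id @ id ++ id <> F
id @ id ++ id <> P
id @ id ++ id <> id

[E [T [F [P id] @ [F [P id]]] ++ [T [F [P id]]]] <> [E [T [F [P id]]]]]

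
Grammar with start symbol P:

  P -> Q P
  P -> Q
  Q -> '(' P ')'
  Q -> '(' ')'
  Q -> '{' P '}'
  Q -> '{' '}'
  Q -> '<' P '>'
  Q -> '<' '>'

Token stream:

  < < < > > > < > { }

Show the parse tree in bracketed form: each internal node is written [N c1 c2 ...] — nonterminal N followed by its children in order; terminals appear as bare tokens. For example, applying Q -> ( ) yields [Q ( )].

P
Q P
< P > P
< Q > P
< < P > > P
< < Q > > P
< < < > > > P
< < < > > > Q P
< < < > > > < > P
< < < > > > < > Q
< < < > > > < > { }

[P [Q < [P [Q < [P [Q < >]] >]] >] [P [Q < >] [P [Q { }]]]]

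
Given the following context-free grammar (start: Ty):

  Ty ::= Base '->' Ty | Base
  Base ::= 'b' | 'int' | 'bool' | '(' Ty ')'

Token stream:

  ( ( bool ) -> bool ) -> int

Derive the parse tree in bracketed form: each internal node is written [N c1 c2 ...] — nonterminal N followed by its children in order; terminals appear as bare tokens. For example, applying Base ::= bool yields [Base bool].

[Ty [Base ( [Ty [Base ( [Ty [Base bool]] )] -> [Ty [Base bool]]] )] -> [Ty [Base int]]]

Ty
Base -> Ty
( Ty ) -> Ty
( Base -> Ty ) -> Ty
( ( Ty ) -> Ty ) -> Ty
( ( Base ) -> Ty ) -> Ty
( ( bool ) -> Ty ) -> Ty
( ( bool ) -> Base ) -> Ty
( ( bool ) -> bool ) -> Ty
( ( bool ) -> bool ) -> Base
( ( bool ) -> bool ) -> int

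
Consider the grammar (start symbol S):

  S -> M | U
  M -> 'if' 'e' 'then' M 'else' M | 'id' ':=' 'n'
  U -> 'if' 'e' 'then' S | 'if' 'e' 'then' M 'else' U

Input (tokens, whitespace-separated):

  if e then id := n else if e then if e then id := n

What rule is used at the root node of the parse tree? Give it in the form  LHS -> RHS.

S -> U

[S [U if e then [M id := n] else [U if e then [S [U if e then [S [M id := n]]]]]]]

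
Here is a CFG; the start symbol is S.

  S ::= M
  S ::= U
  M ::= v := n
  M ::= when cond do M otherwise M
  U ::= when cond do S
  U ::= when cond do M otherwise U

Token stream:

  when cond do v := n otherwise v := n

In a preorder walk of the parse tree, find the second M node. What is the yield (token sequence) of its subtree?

[S [M when cond do [M v := n] otherwise [M v := n]]]

v := n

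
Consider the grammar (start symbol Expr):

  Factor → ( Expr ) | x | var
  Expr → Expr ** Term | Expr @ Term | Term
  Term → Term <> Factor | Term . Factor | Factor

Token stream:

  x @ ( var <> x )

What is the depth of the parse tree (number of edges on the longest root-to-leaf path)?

7

[Expr [Expr [Term [Factor x]]] @ [Term [Factor ( [Expr [Term [Term [Factor var]] <> [Factor x]]] )]]]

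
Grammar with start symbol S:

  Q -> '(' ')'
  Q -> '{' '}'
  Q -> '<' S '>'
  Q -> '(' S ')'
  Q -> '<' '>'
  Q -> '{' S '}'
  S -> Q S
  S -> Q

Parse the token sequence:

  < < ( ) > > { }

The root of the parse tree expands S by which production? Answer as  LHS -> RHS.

S -> Q S

[S [Q < [S [Q < [S [Q ( )]] >]] >] [S [Q { }]]]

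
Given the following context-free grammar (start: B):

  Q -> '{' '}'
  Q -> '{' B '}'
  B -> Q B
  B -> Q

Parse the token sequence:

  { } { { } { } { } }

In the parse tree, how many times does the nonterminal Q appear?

5

[B [Q { }] [B [Q { [B [Q { }] [B [Q { }] [B [Q { }]]]] }]]]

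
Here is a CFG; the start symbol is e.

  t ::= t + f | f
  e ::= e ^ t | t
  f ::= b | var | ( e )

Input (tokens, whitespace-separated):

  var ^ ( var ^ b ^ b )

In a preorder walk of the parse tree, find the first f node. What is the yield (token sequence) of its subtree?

[e [e [t [f var]]] ^ [t [f ( [e [e [e [t [f var]]] ^ [t [f b]]] ^ [t [f b]]] )]]]

var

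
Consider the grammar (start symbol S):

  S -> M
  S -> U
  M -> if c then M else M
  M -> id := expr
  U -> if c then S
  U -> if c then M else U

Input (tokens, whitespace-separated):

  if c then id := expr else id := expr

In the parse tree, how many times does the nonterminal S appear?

[S [M if c then [M id := expr] else [M id := expr]]]

1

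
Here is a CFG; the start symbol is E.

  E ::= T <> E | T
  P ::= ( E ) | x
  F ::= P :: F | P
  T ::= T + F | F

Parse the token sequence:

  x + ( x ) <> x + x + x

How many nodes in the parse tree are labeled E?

[E [T [T [F [P x]]] + [F [P ( [E [T [F [P x]]]] )]]] <> [E [T [T [T [F [P x]]] + [F [P x]]] + [F [P x]]]]]

3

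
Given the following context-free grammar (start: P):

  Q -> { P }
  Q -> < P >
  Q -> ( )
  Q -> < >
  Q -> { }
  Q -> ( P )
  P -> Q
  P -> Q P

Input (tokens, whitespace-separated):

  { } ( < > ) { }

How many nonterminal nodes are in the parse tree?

8

[P [Q { }] [P [Q ( [P [Q < >]] )] [P [Q { }]]]]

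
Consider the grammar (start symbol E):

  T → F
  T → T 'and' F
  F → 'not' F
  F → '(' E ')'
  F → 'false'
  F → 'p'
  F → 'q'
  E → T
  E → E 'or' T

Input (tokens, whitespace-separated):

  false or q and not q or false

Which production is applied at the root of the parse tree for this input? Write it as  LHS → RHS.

[E [E [E [T [F false]]] or [T [T [F q]] and [F not [F q]]]] or [T [F false]]]

E → E 'or' T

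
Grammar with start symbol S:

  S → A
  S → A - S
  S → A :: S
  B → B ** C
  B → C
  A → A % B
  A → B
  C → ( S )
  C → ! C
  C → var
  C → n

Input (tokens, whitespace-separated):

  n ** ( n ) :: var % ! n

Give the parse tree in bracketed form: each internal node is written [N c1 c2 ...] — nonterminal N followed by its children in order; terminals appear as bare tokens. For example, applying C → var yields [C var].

S
A :: S
B :: S
B ** C :: S
C ** C :: S
n ** C :: S
n ** ( S ) :: S
n ** ( A ) :: S
n ** ( B ) :: S
n ** ( C ) :: S
n ** ( n ) :: S
n ** ( n ) :: A
n ** ( n ) :: A % B
n ** ( n ) :: B % B
n ** ( n ) :: C % B
n ** ( n ) :: var % B
n ** ( n ) :: var % C
n ** ( n ) :: var % ! C
n ** ( n ) :: var % ! n

[S [A [B [B [C n]] ** [C ( [S [A [B [C n]]]] )]]] :: [S [A [A [B [C var]]] % [B [C ! [C n]]]]]]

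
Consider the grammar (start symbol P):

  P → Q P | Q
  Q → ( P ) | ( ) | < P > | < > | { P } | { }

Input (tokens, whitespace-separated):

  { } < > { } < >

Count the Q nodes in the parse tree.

[P [Q { }] [P [Q < >] [P [Q { }] [P [Q < >]]]]]

4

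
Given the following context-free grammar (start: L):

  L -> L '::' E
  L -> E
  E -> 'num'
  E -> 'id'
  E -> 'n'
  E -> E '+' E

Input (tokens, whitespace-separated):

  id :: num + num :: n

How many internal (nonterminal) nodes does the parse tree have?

8

[L [L [L [E id]] :: [E [E num] + [E num]]] :: [E n]]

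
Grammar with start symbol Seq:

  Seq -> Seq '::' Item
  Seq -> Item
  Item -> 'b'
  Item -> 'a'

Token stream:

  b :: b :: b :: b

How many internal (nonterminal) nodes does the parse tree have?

[Seq [Seq [Seq [Seq [Item b]] :: [Item b]] :: [Item b]] :: [Item b]]

8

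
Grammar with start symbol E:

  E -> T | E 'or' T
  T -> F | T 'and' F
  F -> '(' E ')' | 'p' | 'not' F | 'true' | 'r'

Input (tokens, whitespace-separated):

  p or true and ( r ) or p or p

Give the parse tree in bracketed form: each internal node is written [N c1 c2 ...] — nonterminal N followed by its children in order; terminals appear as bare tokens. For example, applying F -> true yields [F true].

E
E or T
E or T or T
E or T or T or T
T or T or T or T
F or T or T or T
p or T or T or T
p or T and F or T or T
p or F and F or T or T
p or true and F or T or T
p or true and ( E ) or T or T
p or true and ( T ) or T or T
p or true and ( F ) or T or T
p or true and ( r ) or T or T
p or true and ( r ) or F or T
p or true and ( r ) or p or T
p or true and ( r ) or p or F
p or true and ( r ) or p or p

[E [E [E [E [T [F p]]] or [T [T [F true]] and [F ( [E [T [F r]]] )]]] or [T [F p]]] or [T [F p]]]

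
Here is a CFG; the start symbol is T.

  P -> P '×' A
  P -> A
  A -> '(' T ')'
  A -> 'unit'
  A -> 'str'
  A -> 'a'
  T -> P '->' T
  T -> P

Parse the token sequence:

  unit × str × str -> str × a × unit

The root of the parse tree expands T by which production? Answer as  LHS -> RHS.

[T [P [P [P [A unit]] × [A str]] × [A str]] -> [T [P [P [P [A str]] × [A a]] × [A unit]]]]

T -> P '->' T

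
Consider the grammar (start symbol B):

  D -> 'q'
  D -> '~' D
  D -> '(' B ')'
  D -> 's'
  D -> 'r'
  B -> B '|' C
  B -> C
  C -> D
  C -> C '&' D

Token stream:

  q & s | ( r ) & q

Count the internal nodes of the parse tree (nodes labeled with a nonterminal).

[B [B [C [C [D q]] & [D s]]] | [C [C [D ( [B [C [D r]]] )]] & [D q]]]

13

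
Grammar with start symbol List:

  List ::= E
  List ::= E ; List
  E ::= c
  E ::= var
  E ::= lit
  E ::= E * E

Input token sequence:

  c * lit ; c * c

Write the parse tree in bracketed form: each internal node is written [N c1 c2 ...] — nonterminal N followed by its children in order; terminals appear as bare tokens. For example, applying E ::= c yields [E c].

List
E ; List
E * E ; List
c * E ; List
c * lit ; List
c * lit ; E
c * lit ; E * E
c * lit ; c * E
c * lit ; c * c

[List [E [E c] * [E lit]] ; [List [E [E c] * [E c]]]]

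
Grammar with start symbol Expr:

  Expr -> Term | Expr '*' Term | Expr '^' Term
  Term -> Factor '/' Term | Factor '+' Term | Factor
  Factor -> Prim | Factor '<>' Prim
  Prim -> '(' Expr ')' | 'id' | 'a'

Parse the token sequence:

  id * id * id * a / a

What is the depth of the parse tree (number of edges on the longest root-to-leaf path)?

[Expr [Expr [Expr [Expr [Term [Factor [Prim id]]]] * [Term [Factor [Prim id]]]] * [Term [Factor [Prim id]]]] * [Term [Factor [Prim a]] / [Term [Factor [Prim a]]]]]

7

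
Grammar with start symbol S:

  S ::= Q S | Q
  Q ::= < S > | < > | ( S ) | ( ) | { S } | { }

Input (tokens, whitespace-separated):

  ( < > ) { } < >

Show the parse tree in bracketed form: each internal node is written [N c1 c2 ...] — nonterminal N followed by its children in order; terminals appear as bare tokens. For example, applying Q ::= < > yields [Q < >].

S
Q S
( S ) S
( Q ) S
( < > ) S
( < > ) Q S
( < > ) { } S
( < > ) { } Q
( < > ) { } < >

[S [Q ( [S [Q < >]] )] [S [Q { }] [S [Q < >]]]]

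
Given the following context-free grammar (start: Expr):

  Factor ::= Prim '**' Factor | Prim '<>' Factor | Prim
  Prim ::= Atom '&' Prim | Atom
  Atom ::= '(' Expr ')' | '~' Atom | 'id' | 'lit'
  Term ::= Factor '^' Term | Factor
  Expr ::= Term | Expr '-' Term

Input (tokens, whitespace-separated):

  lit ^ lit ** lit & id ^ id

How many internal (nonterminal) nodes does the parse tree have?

18

[Expr [Term [Factor [Prim [Atom lit]]] ^ [Term [Factor [Prim [Atom lit]] ** [Factor [Prim [Atom lit] & [Prim [Atom id]]]]] ^ [Term [Factor [Prim [Atom id]]]]]]]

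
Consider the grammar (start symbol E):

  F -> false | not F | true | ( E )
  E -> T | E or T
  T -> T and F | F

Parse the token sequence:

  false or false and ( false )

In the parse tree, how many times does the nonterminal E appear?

3

[E [E [T [F false]]] or [T [T [F false]] and [F ( [E [T [F false]]] )]]]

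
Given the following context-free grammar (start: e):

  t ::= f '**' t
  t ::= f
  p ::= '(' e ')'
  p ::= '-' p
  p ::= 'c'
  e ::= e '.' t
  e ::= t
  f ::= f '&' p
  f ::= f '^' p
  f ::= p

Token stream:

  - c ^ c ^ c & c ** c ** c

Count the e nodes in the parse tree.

1

[e [t [f [f [f [f [p - [p c]]] ^ [p c]] ^ [p c]] & [p c]] ** [t [f [p c]] ** [t [f [p c]]]]]]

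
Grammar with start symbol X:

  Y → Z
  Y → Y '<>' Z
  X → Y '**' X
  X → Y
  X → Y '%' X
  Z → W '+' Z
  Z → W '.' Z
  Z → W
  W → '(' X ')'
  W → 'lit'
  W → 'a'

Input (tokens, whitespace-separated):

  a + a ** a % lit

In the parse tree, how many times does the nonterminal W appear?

[X [Y [Z [W a] + [Z [W a]]]] ** [X [Y [Z [W a]]] % [X [Y [Z [W lit]]]]]]

4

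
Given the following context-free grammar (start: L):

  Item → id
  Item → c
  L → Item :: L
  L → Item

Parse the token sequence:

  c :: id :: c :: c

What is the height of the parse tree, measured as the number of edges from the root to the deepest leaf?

[L [Item c] :: [L [Item id] :: [L [Item c] :: [L [Item c]]]]]

5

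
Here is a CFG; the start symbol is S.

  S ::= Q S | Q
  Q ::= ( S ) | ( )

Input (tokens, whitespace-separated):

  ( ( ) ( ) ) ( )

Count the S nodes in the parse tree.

[S [Q ( [S [Q ( )] [S [Q ( )]]] )] [S [Q ( )]]]

4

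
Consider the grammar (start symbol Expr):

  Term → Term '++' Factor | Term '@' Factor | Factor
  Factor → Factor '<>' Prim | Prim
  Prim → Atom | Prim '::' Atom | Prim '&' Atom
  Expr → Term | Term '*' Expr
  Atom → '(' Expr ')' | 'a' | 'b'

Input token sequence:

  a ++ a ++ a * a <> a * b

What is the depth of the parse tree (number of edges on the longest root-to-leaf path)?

[Expr [Term [Term [Term [Factor [Prim [Atom a]]]] ++ [Factor [Prim [Atom a]]]] ++ [Factor [Prim [Atom a]]]] * [Expr [Term [Factor [Factor [Prim [Atom a]]] <> [Prim [Atom a]]]] * [Expr [Term [Factor [Prim [Atom b]]]]]]]

7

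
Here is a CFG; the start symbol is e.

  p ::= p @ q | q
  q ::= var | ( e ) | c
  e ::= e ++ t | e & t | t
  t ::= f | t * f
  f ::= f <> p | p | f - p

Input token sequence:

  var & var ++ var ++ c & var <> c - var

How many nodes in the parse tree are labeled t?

5

[e [e [e [e [e [t [f [p [q var]]]]] & [t [f [p [q var]]]]] ++ [t [f [p [q var]]]]] ++ [t [f [p [q c]]]]] & [t [f [f [f [p [q var]]] <> [p [q c]]] - [p [q var]]]]]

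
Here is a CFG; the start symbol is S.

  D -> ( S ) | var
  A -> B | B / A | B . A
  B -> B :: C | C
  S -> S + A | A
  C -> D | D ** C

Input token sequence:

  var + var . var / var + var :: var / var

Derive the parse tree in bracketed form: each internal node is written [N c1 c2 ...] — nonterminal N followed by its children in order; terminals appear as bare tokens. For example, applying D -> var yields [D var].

[S [S [S [A [B [C [D var]]]]] + [A [B [C [D var]]] . [A [B [C [D var]]] / [A [B [C [D var]]]]]]] + [A [B [B [C [D var]]] :: [C [D var]]] / [A [B [C [D var]]]]]]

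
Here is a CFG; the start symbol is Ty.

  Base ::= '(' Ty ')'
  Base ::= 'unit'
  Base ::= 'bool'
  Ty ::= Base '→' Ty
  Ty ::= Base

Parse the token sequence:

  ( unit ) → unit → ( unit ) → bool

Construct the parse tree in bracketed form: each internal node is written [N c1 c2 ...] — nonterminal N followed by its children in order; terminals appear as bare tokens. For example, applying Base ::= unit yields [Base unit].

[Ty [Base ( [Ty [Base unit]] )] → [Ty [Base unit] → [Ty [Base ( [Ty [Base unit]] )] → [Ty [Base bool]]]]]

Ty
Base → Ty
( Ty ) → Ty
( Base ) → Ty
( unit ) → Ty
( unit ) → Base → Ty
( unit ) → unit → Ty
( unit ) → unit → Base → Ty
( unit ) → unit → ( Ty ) → Ty
( unit ) → unit → ( Base ) → Ty
( unit ) → unit → ( unit ) → Ty
( unit ) → unit → ( unit ) → Base
( unit ) → unit → ( unit ) → bool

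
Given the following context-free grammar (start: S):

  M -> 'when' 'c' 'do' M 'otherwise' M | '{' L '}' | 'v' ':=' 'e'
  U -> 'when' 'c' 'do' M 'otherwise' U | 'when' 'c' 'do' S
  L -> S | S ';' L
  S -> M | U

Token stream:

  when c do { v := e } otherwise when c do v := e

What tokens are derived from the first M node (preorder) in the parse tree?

[S [U when c do [M { [L [S [M v := e]]] }] otherwise [U when c do [S [M v := e]]]]]

{ v := e }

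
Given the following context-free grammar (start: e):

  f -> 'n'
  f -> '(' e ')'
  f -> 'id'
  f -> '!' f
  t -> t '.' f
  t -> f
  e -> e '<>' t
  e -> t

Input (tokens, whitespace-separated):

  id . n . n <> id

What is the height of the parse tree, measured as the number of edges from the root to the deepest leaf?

[e [e [t [t [t [f id]] . [f n]] . [f n]]] <> [t [f id]]]

6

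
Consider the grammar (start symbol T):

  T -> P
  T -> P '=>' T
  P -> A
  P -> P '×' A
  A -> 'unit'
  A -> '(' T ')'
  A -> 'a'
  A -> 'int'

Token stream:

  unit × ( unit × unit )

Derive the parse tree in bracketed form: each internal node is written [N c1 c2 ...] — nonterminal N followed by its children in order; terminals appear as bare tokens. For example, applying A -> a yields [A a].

[T [P [P [A unit]] × [A ( [T [P [P [A unit]] × [A unit]]] )]]]

T
P
P × A
A × A
unit × A
unit × ( T )
unit × ( P )
unit × ( P × A )
unit × ( A × A )
unit × ( unit × A )
unit × ( unit × unit )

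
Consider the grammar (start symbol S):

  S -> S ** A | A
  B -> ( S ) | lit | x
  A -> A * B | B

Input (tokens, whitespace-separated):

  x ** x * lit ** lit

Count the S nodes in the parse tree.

3

[S [S [S [A [B x]]] ** [A [A [B x]] * [B lit]]] ** [A [B lit]]]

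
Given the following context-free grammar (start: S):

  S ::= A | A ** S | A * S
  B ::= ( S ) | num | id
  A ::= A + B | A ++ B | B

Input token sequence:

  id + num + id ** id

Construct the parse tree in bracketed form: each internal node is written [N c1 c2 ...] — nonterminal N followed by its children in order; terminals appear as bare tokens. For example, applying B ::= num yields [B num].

[S [A [A [A [B id]] + [B num]] + [B id]] ** [S [A [B id]]]]

S
A ** S
A + B ** S
A + B + B ** S
B + B + B ** S
id + B + B ** S
id + num + B ** S
id + num + id ** S
id + num + id ** A
id + num + id ** B
id + num + id ** id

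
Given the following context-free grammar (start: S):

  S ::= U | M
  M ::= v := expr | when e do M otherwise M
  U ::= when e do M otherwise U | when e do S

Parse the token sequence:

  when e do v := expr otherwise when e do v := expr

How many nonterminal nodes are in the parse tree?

[S [U when e do [M v := expr] otherwise [U when e do [S [M v := expr]]]]]

6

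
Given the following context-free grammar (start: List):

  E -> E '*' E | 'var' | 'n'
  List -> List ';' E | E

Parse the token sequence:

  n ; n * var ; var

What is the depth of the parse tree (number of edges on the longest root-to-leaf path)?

[List [List [List [E n]] ; [E [E n] * [E var]]] ; [E var]]

4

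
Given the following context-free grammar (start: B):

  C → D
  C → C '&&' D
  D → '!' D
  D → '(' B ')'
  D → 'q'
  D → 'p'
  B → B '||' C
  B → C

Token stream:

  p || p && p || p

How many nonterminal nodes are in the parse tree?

11

[B [B [B [C [D p]]] || [C [C [D p]] && [D p]]] || [C [D p]]]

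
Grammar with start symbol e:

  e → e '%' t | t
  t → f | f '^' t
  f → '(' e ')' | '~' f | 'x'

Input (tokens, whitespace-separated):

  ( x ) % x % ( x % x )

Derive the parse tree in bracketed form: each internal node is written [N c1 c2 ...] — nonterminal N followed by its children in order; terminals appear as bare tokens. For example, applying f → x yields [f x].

[e [e [e [t [f ( [e [t [f x]]] )]]] % [t [f x]]] % [t [f ( [e [e [t [f x]]] % [t [f x]]] )]]]

e
e % t
e % t % t
t % t % t
f % t % t
( e ) % t % t
( t ) % t % t
( f ) % t % t
( x ) % t % t
( x ) % f % t
( x ) % x % t
( x ) % x % f
( x ) % x % ( e )
( x ) % x % ( e % t )
( x ) % x % ( t % t )
( x ) % x % ( f % t )
( x ) % x % ( x % t )
( x ) % x % ( x % f )
( x ) % x % ( x % x )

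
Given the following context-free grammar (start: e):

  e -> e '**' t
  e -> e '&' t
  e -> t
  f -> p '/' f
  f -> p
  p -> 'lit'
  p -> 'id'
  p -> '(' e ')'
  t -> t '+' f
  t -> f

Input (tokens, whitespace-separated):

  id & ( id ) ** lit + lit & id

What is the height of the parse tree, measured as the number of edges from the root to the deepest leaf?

[e [e [e [e [t [f [p id]]]] & [t [f [p ( [e [t [f [p id]]]] )]]]] ** [t [t [f [p lit]]] + [f [p lit]]]] & [t [f [p id]]]]

10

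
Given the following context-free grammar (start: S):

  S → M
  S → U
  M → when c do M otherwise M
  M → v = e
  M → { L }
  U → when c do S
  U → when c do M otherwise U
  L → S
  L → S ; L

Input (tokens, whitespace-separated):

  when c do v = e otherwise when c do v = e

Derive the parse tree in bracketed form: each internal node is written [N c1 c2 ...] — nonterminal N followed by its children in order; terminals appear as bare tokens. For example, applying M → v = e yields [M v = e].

S
U
when c do M otherwise U
when c do v = e otherwise U
when c do v = e otherwise when c do S
when c do v = e otherwise when c do M
when c do v = e otherwise when c do v = e

[S [U when c do [M v = e] otherwise [U when c do [S [M v = e]]]]]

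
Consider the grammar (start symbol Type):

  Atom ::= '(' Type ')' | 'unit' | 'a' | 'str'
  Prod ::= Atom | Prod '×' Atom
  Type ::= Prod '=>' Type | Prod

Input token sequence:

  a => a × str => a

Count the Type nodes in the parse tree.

[Type [Prod [Atom a]] => [Type [Prod [Prod [Atom a]] × [Atom str]] => [Type [Prod [Atom a]]]]]

3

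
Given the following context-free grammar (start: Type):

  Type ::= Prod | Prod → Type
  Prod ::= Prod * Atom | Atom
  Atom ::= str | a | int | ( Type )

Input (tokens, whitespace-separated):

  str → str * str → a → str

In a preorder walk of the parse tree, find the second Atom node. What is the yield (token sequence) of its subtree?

str

[Type [Prod [Atom str]] → [Type [Prod [Prod [Atom str]] * [Atom str]] → [Type [Prod [Atom a]] → [Type [Prod [Atom str]]]]]]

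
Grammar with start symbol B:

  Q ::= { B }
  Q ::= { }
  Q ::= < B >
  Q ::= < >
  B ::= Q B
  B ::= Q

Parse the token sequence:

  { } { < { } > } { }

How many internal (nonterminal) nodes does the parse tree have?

[B [Q { }] [B [Q { [B [Q < [B [Q { }]] >]] }] [B [Q { }]]]]

10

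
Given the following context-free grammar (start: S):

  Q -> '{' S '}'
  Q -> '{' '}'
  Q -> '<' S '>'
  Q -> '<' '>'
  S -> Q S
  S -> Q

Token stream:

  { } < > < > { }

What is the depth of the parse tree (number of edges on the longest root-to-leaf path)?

5

[S [Q { }] [S [Q < >] [S [Q < >] [S [Q { }]]]]]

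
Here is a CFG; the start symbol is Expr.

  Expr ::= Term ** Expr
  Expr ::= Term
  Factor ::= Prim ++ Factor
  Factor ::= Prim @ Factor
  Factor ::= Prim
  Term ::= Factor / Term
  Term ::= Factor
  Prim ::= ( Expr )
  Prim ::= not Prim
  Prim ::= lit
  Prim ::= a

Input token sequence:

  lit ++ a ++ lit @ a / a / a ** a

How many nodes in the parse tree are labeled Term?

4

[Expr [Term [Factor [Prim lit] ++ [Factor [Prim a] ++ [Factor [Prim lit] @ [Factor [Prim a]]]]] / [Term [Factor [Prim a]] / [Term [Factor [Prim a]]]]] ** [Expr [Term [Factor [Prim a]]]]]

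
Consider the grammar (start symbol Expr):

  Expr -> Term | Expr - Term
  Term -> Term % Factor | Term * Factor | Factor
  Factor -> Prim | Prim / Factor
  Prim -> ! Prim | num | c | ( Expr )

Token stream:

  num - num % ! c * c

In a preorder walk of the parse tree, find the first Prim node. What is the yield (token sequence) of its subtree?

[Expr [Expr [Term [Factor [Prim num]]]] - [Term [Term [Term [Factor [Prim num]]] % [Factor [Prim ! [Prim c]]]] * [Factor [Prim c]]]]

num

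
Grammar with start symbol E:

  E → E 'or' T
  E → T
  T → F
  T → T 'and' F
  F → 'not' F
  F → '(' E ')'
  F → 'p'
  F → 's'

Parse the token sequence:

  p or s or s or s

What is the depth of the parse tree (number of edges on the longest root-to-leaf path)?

[E [E [E [E [T [F p]]] or [T [F s]]] or [T [F s]]] or [T [F s]]]

6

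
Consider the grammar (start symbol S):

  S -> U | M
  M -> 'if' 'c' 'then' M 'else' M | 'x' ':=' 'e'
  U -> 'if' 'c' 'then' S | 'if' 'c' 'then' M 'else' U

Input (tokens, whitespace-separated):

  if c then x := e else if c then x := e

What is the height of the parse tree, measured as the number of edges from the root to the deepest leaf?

5

[S [U if c then [M x := e] else [U if c then [S [M x := e]]]]]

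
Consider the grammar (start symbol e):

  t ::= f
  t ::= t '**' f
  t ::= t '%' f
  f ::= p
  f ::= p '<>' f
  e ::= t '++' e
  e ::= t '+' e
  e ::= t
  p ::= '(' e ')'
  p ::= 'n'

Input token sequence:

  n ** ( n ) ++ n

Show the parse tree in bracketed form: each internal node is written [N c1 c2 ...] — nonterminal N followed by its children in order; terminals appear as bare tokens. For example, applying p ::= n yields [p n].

e
t ++ e
t ** f ++ e
f ** f ++ e
p ** f ++ e
n ** f ++ e
n ** p ++ e
n ** ( e ) ++ e
n ** ( t ) ++ e
n ** ( f ) ++ e
n ** ( p ) ++ e
n ** ( n ) ++ e
n ** ( n ) ++ t
n ** ( n ) ++ f
n ** ( n ) ++ p
n ** ( n ) ++ n

[e [t [t [f [p n]]] ** [f [p ( [e [t [f [p n]]]] )]]] ++ [e [t [f [p n]]]]]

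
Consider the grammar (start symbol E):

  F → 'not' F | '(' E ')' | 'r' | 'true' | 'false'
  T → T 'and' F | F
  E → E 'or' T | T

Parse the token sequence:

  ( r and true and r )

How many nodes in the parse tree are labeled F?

[E [T [F ( [E [T [T [T [F r]] and [F true]] and [F r]]] )]]]

4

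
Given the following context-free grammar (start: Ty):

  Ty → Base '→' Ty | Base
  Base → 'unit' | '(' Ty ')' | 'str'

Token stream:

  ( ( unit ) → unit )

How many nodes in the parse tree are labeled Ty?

4

[Ty [Base ( [Ty [Base ( [Ty [Base unit]] )] → [Ty [Base unit]]] )]]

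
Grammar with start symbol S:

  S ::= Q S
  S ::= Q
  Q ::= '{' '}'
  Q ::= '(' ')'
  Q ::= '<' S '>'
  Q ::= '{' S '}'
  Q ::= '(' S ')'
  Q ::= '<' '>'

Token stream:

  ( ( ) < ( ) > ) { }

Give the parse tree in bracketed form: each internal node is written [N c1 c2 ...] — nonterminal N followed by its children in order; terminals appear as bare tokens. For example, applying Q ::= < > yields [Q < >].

S
Q S
( S ) S
( Q S ) S
( ( ) S ) S
( ( ) Q ) S
( ( ) < S > ) S
( ( ) < Q > ) S
( ( ) < ( ) > ) S
( ( ) < ( ) > ) Q
( ( ) < ( ) > ) { }

[S [Q ( [S [Q ( )] [S [Q < [S [Q ( )]] >]]] )] [S [Q { }]]]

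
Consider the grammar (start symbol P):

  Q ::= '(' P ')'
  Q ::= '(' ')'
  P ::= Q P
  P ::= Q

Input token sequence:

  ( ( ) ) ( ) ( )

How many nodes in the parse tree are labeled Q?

[P [Q ( [P [Q ( )]] )] [P [Q ( )] [P [Q ( )]]]]

4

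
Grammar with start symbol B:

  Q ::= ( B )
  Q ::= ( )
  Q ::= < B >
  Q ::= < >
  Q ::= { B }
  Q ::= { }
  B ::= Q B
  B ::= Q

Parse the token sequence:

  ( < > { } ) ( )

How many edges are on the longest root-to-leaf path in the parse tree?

5

[B [Q ( [B [Q < >] [B [Q { }]]] )] [B [Q ( )]]]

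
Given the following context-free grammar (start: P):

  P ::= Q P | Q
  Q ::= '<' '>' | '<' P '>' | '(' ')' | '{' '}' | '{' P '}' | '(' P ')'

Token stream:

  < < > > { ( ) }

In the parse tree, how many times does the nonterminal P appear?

[P [Q < [P [Q < >]] >] [P [Q { [P [Q ( )]] }]]]

4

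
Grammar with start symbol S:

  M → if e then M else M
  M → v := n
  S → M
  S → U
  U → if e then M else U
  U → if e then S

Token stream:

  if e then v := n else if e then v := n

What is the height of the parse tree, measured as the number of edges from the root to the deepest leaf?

[S [U if e then [M v := n] else [U if e then [S [M v := n]]]]]

5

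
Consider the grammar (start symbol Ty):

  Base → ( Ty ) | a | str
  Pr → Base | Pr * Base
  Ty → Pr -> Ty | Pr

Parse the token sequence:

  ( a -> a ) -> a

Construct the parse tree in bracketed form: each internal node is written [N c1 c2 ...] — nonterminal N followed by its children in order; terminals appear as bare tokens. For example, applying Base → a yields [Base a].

Ty
Pr -> Ty
Base -> Ty
( Ty ) -> Ty
( Pr -> Ty ) -> Ty
( Base -> Ty ) -> Ty
( a -> Ty ) -> Ty
( a -> Pr ) -> Ty
( a -> Base ) -> Ty
( a -> a ) -> Ty
( a -> a ) -> Pr
( a -> a ) -> Base
( a -> a ) -> a

[Ty [Pr [Base ( [Ty [Pr [Base a]] -> [Ty [Pr [Base a]]]] )]] -> [Ty [Pr [Base a]]]]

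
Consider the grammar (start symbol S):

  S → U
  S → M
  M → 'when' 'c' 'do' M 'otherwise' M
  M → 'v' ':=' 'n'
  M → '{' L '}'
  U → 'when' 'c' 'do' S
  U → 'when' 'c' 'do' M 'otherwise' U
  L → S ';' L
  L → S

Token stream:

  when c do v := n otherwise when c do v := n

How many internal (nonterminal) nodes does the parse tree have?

6

[S [U when c do [M v := n] otherwise [U when c do [S [M v := n]]]]]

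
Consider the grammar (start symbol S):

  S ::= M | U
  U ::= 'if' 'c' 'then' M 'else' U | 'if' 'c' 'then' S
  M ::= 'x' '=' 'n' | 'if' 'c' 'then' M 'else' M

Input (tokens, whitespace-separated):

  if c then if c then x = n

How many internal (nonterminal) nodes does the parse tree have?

6

[S [U if c then [S [U if c then [S [M x = n]]]]]]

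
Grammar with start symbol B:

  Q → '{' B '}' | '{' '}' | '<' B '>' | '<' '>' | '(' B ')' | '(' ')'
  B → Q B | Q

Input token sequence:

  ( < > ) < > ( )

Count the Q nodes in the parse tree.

[B [Q ( [B [Q < >]] )] [B [Q < >] [B [Q ( )]]]]

4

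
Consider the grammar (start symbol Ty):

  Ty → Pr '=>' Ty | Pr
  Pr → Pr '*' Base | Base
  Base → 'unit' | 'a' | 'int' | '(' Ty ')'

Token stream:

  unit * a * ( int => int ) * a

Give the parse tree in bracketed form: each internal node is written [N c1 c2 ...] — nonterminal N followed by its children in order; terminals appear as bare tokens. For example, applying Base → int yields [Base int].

Ty
Pr
Pr * Base
Pr * Base * Base
Pr * Base * Base * Base
Base * Base * Base * Base
unit * Base * Base * Base
unit * a * Base * Base
unit * a * ( Ty ) * Base
unit * a * ( Pr => Ty ) * Base
unit * a * ( Base => Ty ) * Base
unit * a * ( int => Ty ) * Base
unit * a * ( int => Pr ) * Base
unit * a * ( int => Base ) * Base
unit * a * ( int => int ) * Base
unit * a * ( int => int ) * a

[Ty [Pr [Pr [Pr [Pr [Base unit]] * [Base a]] * [Base ( [Ty [Pr [Base int]] => [Ty [Pr [Base int]]]] )]] * [Base a]]]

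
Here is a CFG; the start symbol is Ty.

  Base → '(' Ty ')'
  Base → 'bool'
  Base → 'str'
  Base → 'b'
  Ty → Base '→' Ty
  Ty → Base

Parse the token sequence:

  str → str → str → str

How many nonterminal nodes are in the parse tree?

[Ty [Base str] → [Ty [Base str] → [Ty [Base str] → [Ty [Base str]]]]]

8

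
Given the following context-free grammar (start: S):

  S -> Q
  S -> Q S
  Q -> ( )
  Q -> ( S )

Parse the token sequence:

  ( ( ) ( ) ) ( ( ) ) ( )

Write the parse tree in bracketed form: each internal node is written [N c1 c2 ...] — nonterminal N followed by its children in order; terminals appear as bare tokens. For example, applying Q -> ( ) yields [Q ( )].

[S [Q ( [S [Q ( )] [S [Q ( )]]] )] [S [Q ( [S [Q ( )]] )] [S [Q ( )]]]]

S
Q S
( S ) S
( Q S ) S
( ( ) S ) S
( ( ) Q ) S
( ( ) ( ) ) S
( ( ) ( ) ) Q S
( ( ) ( ) ) ( S ) S
( ( ) ( ) ) ( Q ) S
( ( ) ( ) ) ( ( ) ) S
( ( ) ( ) ) ( ( ) ) Q
( ( ) ( ) ) ( ( ) ) ( )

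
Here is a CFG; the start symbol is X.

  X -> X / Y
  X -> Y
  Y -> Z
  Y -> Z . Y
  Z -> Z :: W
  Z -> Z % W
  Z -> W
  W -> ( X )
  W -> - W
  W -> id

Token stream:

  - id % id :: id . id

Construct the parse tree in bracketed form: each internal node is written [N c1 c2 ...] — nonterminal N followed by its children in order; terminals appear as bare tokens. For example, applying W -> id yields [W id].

[X [Y [Z [Z [Z [W - [W id]]] % [W id]] :: [W id]] . [Y [Z [W id]]]]]

X
Y
Z . Y
Z :: W . Y
Z % W :: W . Y
W % W :: W . Y
- W % W :: W . Y
- id % W :: W . Y
- id % id :: W . Y
- id % id :: id . Y
- id % id :: id . Z
- id % id :: id . W
- id % id :: id . id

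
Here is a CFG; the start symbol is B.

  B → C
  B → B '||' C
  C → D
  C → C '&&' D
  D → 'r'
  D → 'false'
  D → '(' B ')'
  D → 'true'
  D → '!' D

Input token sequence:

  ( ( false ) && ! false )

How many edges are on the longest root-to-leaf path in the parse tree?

[B [C [D ( [B [C [C [D ( [B [C [D false]]] )]] && [D ! [D false]]]] )]]]

10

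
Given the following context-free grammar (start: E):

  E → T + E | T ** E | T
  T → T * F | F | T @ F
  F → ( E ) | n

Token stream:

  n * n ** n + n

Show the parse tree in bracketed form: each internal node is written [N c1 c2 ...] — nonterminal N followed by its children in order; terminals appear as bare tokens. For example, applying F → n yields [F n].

E
T ** E
T * F ** E
F * F ** E
n * F ** E
n * n ** E
n * n ** T + E
n * n ** F + E
n * n ** n + E
n * n ** n + T
n * n ** n + F
n * n ** n + n

[E [T [T [F n]] * [F n]] ** [E [T [F n]] + [E [T [F n]]]]]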